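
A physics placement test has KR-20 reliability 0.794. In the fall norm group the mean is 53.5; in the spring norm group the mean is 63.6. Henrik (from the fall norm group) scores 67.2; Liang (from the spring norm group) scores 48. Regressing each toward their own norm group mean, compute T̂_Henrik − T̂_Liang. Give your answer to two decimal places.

T̂_Henrik = 0.794(67.2) + 0.206(53.5) = 64.3778
T̂_Liang = 0.794(48) + 0.206(63.6) = 51.2136
Difference = 64.3778 − 51.2136 = 13.1642

13.16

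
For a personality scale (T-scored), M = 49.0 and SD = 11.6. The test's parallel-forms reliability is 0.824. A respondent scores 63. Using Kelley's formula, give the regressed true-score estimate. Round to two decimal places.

60.54

T̂ = ρX + (1 − ρ)μ
  = 0.824 × 63 + 0.176 × 49.0
  = 51.912 + 8.6240
  = 60.536
  ≈ 60.54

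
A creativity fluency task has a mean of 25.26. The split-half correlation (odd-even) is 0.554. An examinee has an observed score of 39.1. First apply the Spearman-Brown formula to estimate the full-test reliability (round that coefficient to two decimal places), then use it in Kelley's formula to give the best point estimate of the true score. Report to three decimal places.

35.086

Spearman-Brown: ρ = 2r/(1 + r) = 2(0.554)/(1 + 0.554) = 1.1080/1.554 = 0.7130 → 0.71
T̂ = 0.71(39.1) + 0.29(25.26) = 27.761 + 7.3254 = 35.0864 → 35.086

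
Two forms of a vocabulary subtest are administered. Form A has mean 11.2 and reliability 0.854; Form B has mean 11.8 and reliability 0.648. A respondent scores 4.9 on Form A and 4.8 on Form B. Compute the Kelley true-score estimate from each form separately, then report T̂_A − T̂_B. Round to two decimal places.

-1.44

T̂_A = 0.854(4.9) + 0.146(11.2) = 5.8198
T̂_B = 0.648(4.8) + 0.352(11.8) = 7.2640
T̂_A − T̂_B = -1.4442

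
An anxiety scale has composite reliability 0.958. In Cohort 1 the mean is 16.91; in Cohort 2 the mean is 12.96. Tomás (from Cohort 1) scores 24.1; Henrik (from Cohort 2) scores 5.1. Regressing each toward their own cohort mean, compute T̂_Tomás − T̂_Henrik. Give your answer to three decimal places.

T̂_Tomás = 0.958(24.1) + 0.042(16.91) = 23.79802
T̂_Henrik = 0.958(5.1) + 0.042(12.96) = 5.43012
Difference = 23.79802 − 5.43012 = 18.36790

18.368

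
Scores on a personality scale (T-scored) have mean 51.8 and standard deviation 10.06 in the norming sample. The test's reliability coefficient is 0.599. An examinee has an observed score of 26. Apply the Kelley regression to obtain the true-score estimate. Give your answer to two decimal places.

36.35

T̂ = 0.599(26) + 0.401(51.8) = 15.574 + 20.7718 = 36.346 → 36.35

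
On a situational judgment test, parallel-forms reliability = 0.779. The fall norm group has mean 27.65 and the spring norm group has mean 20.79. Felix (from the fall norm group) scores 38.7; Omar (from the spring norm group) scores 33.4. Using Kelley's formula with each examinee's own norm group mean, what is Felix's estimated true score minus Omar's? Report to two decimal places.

T̂_Felix = 0.779(38.7) + 0.221(27.65) = 36.2580
T̂_Omar = 0.779(33.4) + 0.221(20.79) = 30.6132
Difference = 36.2580 − 30.6132 = 5.6448

5.64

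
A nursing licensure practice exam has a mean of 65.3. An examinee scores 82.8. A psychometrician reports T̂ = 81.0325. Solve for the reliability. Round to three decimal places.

0.899

T̂ = ρX + (1 − ρ)μ  ⇒  T̂ − μ = ρ(X − μ)
ρ = (T̂ − μ)/(X − μ) = (81.0325 − 65.3) / (82.8 − 65.3) = 15.7325 / 17.5 = 0.89900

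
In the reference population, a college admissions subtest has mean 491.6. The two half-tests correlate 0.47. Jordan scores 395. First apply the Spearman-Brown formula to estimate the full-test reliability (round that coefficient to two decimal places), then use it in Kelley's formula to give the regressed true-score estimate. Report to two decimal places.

429.78

Spearman-Brown: ρ = 2r/(1 + r) = 2(0.47)/(1 + 0.47) = 0.940/1.47 = 0.6395 → 0.64
Weight the observed score by reliability and the mean by (1 − reliability): T̂ = 0.64·395 + 0.36·491.6 = 252.80 + 176.976 = 429.776.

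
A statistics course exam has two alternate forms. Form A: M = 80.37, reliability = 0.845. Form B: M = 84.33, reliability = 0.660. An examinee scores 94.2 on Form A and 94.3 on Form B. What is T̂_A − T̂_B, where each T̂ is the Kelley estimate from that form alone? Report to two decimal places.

1.15

T̂_A = 0.845(94.2) + 0.155(80.37) = 92.0564
T̂_B = 0.660(94.3) + 0.340(84.33) = 90.9102
T̂_A − T̂_B = 1.1462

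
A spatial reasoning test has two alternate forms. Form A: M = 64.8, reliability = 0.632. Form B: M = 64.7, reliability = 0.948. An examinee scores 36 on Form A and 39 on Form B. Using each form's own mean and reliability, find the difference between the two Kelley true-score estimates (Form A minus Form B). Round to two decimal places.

6.26

T̂_A = 0.632(36) + 0.368(64.8) = 46.5984
T̂_B = 0.948(39) + 0.052(64.7) = 40.3364
T̂_A − T̂_B = 6.2620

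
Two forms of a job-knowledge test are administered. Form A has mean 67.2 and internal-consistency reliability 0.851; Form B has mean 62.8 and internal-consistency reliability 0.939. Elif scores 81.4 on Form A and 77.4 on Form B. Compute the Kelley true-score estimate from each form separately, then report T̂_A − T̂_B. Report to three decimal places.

T̂_A = 0.851(81.4) + 0.149(67.2) = 79.28420
T̂_B = 0.939(77.4) + 0.061(62.8) = 76.50940
T̂_A − T̂_B = 2.77480

2.775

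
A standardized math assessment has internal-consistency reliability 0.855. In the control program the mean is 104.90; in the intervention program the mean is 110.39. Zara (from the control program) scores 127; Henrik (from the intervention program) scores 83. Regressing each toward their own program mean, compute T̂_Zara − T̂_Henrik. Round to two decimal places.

T̂_Zara = 0.855(127) + 0.145(104.90) = 123.7955
T̂_Henrik = 0.855(83) + 0.145(110.39) = 86.9716
Difference = 123.7955 − 86.9716 = 36.8239

36.82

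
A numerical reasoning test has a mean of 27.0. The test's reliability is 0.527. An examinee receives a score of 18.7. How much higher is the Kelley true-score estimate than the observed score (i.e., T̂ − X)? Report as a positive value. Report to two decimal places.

T̂ = 0.527(18.7) + 0.473(27.0) = 9.8549 + 12.7710 = 22.6259 → 22.626
T̂ − X = 22.626 − 18.7 = 3.926 → 3.93

3.93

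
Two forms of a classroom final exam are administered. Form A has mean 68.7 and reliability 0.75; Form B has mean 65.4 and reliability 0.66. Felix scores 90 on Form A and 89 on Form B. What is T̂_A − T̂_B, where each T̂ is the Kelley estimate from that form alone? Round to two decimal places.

T̂_A = 0.75(90) + 0.25(68.7) = 84.6750
T̂_B = 0.66(89) + 0.34(65.4) = 80.9760
T̂_A − T̂_B = 3.6990

3.70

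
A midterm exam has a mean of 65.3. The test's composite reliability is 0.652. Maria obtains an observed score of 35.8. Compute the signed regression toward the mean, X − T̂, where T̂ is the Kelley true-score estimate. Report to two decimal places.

-10.27

Kelley's formula gives T̂ = 0.652·35.8 + 0.348·65.3 = 23.3416 + 22.7244 = 46.0660.
X − T̂ = 35.8 − 46.066 = -10.266 → -10.27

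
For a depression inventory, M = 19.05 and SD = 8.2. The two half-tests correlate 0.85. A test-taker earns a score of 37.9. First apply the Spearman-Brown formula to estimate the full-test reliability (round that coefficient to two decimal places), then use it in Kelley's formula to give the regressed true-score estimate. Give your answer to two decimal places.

Spearman-Brown: ρ = 2r/(1 + r) = 2(0.85)/(1 + 0.85) = 1.700/1.85 = 0.9189 → 0.92
T̂ = ρX + (1 − ρ)μ
  = 0.92 × 37.9 + 0.08 × 19.05
  = 34.868 + 1.5240
  = 36.392
  ≈ 36.39

36.39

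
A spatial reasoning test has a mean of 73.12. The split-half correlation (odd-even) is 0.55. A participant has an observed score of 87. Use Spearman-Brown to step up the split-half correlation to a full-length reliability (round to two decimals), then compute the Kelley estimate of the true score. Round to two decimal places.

82.97

Spearman-Brown: ρ = 2r/(1 + r) = 2(0.55)/(1 + 0.55) = 1.100/1.55 = 0.7097 → 0.71
T̂ = ρX + (1 − ρ)μ
  = 0.71 × 87 + 0.29 × 73.12
  = 61.77 + 21.2048
  = 82.975
  ≈ 82.97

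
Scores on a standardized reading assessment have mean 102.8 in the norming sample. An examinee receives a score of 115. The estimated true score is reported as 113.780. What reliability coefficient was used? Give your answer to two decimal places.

0.90

T̂ = ρX + (1 − ρ)μ  ⇒  T̂ − μ = ρ(X − μ)
ρ = (T̂ − μ)/(X − μ) = (113.780 − 102.8) / (115 − 102.8) = 10.980 / 12.2 = 0.9000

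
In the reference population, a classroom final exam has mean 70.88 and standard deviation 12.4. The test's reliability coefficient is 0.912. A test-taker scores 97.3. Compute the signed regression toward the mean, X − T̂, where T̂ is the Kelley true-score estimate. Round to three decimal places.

Regress the observed score toward the mean by the unreliability: T̂ = 0.912·97.3 + 0.088·70.88 = 88.7376 + 6.23744 = 94.97504.
X − T̂ = 97.3 − 94.9750 = 2.3250 → 2.325

2.325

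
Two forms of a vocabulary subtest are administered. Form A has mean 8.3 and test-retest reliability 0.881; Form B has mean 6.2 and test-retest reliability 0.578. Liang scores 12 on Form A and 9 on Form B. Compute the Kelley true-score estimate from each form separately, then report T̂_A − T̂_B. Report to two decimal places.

3.74

T̂_A = 0.881(12) + 0.119(8.3) = 11.5597
T̂_B = 0.578(9) + 0.422(6.2) = 7.8184
T̂_A − T̂_B = 3.7413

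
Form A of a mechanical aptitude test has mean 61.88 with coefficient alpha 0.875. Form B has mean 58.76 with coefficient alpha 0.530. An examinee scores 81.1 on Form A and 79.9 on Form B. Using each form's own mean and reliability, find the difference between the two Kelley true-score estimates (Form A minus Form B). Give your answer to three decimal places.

T̂_A = 0.875(81.1) + 0.125(61.88) = 78.69750
T̂_B = 0.530(79.9) + 0.470(58.76) = 69.96420
T̂_A − T̂_B = 8.73330

8.733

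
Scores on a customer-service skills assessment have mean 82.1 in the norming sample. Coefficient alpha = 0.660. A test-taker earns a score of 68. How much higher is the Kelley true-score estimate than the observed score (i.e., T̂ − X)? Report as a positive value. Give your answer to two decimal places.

Regress the observed score toward the mean by the unreliability: T̂ = 0.660·68 + 0.340·82.1 = 44.880 + 27.9140 = 72.7940.
T̂ − X = 72.794 − 68 = 4.794 → 4.79

4.79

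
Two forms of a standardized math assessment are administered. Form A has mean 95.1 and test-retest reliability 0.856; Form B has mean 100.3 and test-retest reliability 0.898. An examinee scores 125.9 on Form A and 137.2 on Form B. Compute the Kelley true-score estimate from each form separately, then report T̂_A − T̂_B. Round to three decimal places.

T̂_A = 0.856(125.9) + 0.144(95.1) = 121.46480
T̂_B = 0.898(137.2) + 0.102(100.3) = 133.43620
T̂_A − T̂_B = -11.97140

-11.971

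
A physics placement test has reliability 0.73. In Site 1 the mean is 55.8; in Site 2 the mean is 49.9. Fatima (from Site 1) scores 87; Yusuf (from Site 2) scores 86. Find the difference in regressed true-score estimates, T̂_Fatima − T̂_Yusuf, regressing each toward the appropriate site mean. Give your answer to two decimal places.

2.32

T̂_Fatima = 0.73(87) + 0.27(55.8) = 78.5760
T̂_Yusuf = 0.73(86) + 0.27(49.9) = 76.2530
Difference = 78.5760 − 76.2530 = 2.3230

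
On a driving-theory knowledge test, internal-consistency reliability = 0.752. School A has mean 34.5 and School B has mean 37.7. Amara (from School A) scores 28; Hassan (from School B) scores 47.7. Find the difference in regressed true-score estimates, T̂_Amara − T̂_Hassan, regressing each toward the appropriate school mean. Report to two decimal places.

-15.61

T̂_Amara = 0.752(28) + 0.248(34.5) = 29.6120
T̂_Hassan = 0.752(47.7) + 0.248(37.7) = 45.2200
Difference = 29.6120 − 45.2200 = -15.6080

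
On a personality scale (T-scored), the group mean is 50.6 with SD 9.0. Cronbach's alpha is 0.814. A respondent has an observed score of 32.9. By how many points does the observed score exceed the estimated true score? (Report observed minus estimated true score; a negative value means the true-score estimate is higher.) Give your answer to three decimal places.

-3.292

T̂ = 0.814(32.9) + 0.186(50.6) = 26.7806 + 9.4116 = 36.19220 → 36.1922
X − T̂ = 32.9 − 36.1922 = -3.2922 → -3.292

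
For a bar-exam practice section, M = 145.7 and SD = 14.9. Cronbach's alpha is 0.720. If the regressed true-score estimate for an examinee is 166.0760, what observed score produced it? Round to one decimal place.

174.0

T̂ = ρX + (1 − ρ)μ  ⇒  X = (T̂ − (1 − ρ)μ) / ρ
X = (166.0760 − 0.280 × 145.7) / 0.720 = (166.0760 − 40.7960) / 0.720 = 125.2800 / 0.720 = 174.000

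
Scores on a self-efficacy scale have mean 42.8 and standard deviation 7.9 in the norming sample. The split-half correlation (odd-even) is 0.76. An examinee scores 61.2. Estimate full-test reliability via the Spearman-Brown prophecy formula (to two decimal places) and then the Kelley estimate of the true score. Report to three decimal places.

Spearman-Brown: ρ = 2r/(1 + r) = 2(0.76)/(1 + 0.76) = 1.520/1.76 = 0.8636 → 0.86
T̂ = ρX + (1 − ρ)μ
  = 0.86 × 61.2 + 0.14 × 42.8
  = 52.632 + 5.992
  = 58.6240
  ≈ 58.624

58.624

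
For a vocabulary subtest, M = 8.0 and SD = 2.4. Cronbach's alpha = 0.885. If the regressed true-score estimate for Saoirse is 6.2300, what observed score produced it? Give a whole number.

6

T̂ = ρX + (1 − ρ)μ  ⇒  X = (T̂ − (1 − ρ)μ) / ρ
X = (6.2300 − 0.115 × 8.0) / 0.885 = (6.2300 − 0.9200) / 0.885 = 5.3100 / 0.885 = 6.00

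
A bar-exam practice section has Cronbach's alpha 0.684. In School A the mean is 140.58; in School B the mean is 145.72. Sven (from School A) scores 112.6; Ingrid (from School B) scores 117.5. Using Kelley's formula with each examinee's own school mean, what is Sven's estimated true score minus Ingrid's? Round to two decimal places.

T̂_Sven = 0.684(112.6) + 0.316(140.58) = 121.4417
T̂_Ingrid = 0.684(117.5) + 0.316(145.72) = 126.4175
Difference = 121.4417 − 126.4175 = -4.9758

-4.98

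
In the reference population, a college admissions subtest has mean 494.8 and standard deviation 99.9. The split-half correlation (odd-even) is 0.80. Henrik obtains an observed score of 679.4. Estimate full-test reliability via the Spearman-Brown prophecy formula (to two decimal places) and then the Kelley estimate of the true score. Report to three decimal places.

Spearman-Brown: ρ = 2r/(1 + r) = 2(0.80)/(1 + 0.80) = 1.600/1.80 = 0.8889 → 0.89
T̂ = ρX + (1 − ρ)μ
  = 0.89 × 679.4 + 0.11 × 494.8
  = 604.666 + 54.428
  = 659.0940
  ≈ 659.094

659.094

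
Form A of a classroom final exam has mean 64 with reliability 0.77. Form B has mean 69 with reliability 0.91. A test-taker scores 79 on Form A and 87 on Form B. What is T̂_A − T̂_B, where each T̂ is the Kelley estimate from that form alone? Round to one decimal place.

T̂_A = 0.77(79) + 0.23(64) = 75.550
T̂_B = 0.91(87) + 0.09(69) = 85.380
T̂_A − T̂_B = -9.830

-9.8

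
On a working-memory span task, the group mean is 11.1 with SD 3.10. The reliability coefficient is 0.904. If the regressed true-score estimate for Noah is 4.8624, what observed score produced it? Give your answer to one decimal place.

4.2

T̂ = ρX + (1 − ρ)μ  ⇒  X = (T̂ − (1 − ρ)μ) / ρ
X = (4.8624 − 0.096 × 11.1) / 0.904 = (4.8624 − 1.0656) / 0.904 = 3.7968 / 0.904 = 4.200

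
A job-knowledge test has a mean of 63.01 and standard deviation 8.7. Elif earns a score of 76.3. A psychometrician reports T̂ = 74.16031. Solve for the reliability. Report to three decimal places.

T̂ = ρX + (1 − ρ)μ  ⇒  T̂ − μ = ρ(X − μ)
ρ = (T̂ − μ)/(X − μ) = (74.16031 − 63.01) / (76.3 − 63.01) = 11.15031 / 13.29 = 0.83900

0.839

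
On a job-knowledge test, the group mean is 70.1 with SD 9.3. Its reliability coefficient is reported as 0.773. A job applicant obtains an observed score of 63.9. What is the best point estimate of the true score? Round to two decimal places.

65.31

T̂ = ρX + (1 − ρ)μ
  = 0.773 × 63.9 + 0.227 × 70.1
  = 49.3947 + 15.9127
  = 65.307
  ≈ 65.31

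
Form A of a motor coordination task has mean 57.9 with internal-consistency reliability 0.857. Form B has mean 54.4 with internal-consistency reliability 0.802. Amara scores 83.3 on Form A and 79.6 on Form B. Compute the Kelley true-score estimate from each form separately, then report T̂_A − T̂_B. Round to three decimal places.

5.057

T̂_A = 0.857(83.3) + 0.143(57.9) = 79.66780
T̂_B = 0.802(79.6) + 0.198(54.4) = 74.61040
T̂_A − T̂_B = 5.05740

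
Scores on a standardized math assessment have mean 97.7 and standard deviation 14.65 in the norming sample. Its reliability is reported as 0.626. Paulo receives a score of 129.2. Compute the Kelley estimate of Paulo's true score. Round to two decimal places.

117.42

Regress the observed score toward the mean by the unreliability: T̂ = 0.626·129.2 + 0.374·97.7 = 80.8792 + 36.5398 = 117.419.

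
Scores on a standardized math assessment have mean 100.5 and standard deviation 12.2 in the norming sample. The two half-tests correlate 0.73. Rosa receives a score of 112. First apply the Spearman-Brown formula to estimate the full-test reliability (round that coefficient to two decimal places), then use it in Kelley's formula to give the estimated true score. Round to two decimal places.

110.16

Spearman-Brown: ρ = 2r/(1 + r) = 2(0.73)/(1 + 0.73) = 1.460/1.73 = 0.8439 → 0.84
T̂ = ρX + (1 − ρ)μ
  = 0.84 × 112 + 0.16 × 100.5
  = 94.08 + 16.080
  = 110.160
  ≈ 110.16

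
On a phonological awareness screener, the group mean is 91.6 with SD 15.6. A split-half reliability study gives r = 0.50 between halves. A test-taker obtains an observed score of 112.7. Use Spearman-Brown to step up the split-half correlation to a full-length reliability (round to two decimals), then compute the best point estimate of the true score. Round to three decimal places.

105.737

Spearman-Brown: ρ = 2r/(1 + r) = 2(0.50)/(1 + 0.50) = 1.000/1.50 = 0.6667 → 0.67
Weight the observed score by reliability and the mean by (1 − reliability): T̂ = 0.67·112.7 + 0.33·91.6 = 75.509 + 30.228 = 105.7370.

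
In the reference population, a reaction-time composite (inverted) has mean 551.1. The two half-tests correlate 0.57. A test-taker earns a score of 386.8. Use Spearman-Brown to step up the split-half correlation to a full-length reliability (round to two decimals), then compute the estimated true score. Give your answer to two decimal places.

431.16

Spearman-Brown: ρ = 2r/(1 + r) = 2(0.57)/(1 + 0.57) = 1.140/1.57 = 0.7261 → 0.73
Kelley's formula gives T̂ = 0.73·386.8 + 0.27·551.1 = 282.364 + 148.797 = 431.161.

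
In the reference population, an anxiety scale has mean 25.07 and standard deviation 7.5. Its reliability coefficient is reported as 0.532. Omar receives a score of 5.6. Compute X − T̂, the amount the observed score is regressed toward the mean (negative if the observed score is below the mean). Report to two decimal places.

-9.11

Weight the observed score by reliability and the mean by (1 − reliability): T̂ = 0.532·5.6 + 0.468·25.07 = 2.9792 + 11.73276 = 14.7120.
X − T̂ = 5.6 − 14.712 = -9.112 → -9.11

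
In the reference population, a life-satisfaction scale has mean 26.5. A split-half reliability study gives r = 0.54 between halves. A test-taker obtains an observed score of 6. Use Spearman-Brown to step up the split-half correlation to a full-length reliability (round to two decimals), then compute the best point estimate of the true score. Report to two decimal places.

Spearman-Brown: ρ = 2r/(1 + r) = 2(0.54)/(1 + 0.54) = 1.080/1.54 = 0.7013 → 0.70
T̂ = 0.70(6) + 0.30(26.5) = 4.20 + 7.950 = 12.150 → 12.15

12.15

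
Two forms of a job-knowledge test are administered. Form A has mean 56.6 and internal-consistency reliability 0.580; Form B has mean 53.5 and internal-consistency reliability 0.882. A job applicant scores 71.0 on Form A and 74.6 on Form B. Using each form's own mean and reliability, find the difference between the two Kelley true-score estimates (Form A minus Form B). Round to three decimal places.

T̂_A = 0.580(71.0) + 0.420(56.6) = 64.95200
T̂_B = 0.882(74.6) + 0.118(53.5) = 72.11020
T̂_A − T̂_B = -7.15820

-7.158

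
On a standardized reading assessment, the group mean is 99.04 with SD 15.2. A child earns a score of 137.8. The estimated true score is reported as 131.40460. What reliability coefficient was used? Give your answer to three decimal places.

T̂ = ρX + (1 − ρ)μ  ⇒  T̂ − μ = ρ(X − μ)
ρ = (T̂ − μ)/(X − μ) = (131.40460 − 99.04) / (137.8 − 99.04) = 32.36460 / 38.76 = 0.83500

0.835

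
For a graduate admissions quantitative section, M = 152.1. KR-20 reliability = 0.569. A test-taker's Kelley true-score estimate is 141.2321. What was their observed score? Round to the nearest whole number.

T̂ = ρX + (1 − ρ)μ  ⇒  X = (T̂ − (1 − ρ)μ) / ρ
X = (141.2321 − 0.431 × 152.1) / 0.569 = (141.2321 − 65.5551) / 0.569 = 75.6770 / 0.569 = 133.00

133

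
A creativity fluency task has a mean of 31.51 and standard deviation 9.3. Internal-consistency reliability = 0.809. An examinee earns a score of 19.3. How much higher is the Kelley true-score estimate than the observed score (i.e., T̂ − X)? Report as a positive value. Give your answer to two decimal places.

2.33

T̂ = ρX + (1 − ρ)μ
  = 0.809 × 19.3 + 0.191 × 31.51
  = 15.6137 + 6.01841
  = 21.6321
  ≈ 21.632
T̂ − X = 21.632 − 19.3 = 2.332 → 2.33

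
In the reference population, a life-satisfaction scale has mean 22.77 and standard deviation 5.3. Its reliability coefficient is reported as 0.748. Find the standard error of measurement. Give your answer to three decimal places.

SEM = SD · √(1 − ρ) = 5.3 × √0.252 = 5.3 × 0.5020 = 2.6606

2.661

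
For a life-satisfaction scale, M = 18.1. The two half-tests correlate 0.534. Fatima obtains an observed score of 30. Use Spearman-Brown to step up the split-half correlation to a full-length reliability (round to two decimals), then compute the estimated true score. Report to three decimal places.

26.430

Spearman-Brown: ρ = 2r/(1 + r) = 2(0.534)/(1 + 0.534) = 1.0680/1.534 = 0.6962 → 0.70
T̂ = 0.70(30) + 0.30(18.1) = 21.00 + 5.430 = 26.4300 → 26.430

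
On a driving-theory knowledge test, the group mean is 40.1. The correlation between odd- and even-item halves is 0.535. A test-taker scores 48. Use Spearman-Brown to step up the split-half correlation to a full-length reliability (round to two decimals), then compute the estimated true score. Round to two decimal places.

Spearman-Brown: ρ = 2r/(1 + r) = 2(0.535)/(1 + 0.535) = 1.0700/1.535 = 0.6971 → 0.70
T̂ = 0.70(48) + 0.30(40.1) = 33.60 + 12.030 = 45.630 → 45.63

45.63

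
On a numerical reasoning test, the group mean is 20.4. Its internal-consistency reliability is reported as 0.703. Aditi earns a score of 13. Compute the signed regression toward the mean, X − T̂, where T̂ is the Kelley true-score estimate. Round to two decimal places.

-2.20

Kelley's formula gives T̂ = 0.703·13 + 0.297·20.4 = 9.139 + 6.0588 = 15.1978.
X − T̂ = 13 − 15.198 = -2.198 → -2.20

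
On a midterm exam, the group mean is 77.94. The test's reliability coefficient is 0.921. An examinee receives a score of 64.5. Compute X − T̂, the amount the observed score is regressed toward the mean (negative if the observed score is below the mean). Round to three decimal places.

T̂ = 0.921(64.5) + 0.079(77.94) = 59.4045 + 6.15726 = 65.56176 → 65.5618
X − T̂ = 64.5 − 65.5618 = -1.0618 → -1.062

-1.062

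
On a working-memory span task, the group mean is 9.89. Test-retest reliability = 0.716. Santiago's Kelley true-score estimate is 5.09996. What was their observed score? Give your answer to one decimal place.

T̂ = ρX + (1 − ρ)μ  ⇒  X = (T̂ − (1 − ρ)μ) / ρ
X = (5.09996 − 0.284 × 9.89) / 0.716 = (5.09996 − 2.80876) / 0.716 = 2.29120 / 0.716 = 3.200

3.2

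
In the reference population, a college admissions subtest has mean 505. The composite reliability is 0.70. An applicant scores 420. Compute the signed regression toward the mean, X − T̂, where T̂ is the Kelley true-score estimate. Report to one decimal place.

T̂ = 0.70(420) + 0.30(505) = 294.00 + 151.50 = 445.500 → 445.50
X − T̂ = 420 − 445.50 = -25.50 → -25.5

-25.5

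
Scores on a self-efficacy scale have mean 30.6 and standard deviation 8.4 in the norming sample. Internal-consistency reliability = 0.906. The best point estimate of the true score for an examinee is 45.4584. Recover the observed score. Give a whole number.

T̂ = ρX + (1 − ρ)μ  ⇒  X = (T̂ − (1 − ρ)μ) / ρ
X = (45.4584 − 0.094 × 30.6) / 0.906 = (45.4584 − 2.8764) / 0.906 = 42.5820 / 0.906 = 47.00

47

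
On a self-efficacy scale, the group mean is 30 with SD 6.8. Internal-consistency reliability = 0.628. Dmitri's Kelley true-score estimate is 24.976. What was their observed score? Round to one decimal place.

T̂ = ρX + (1 − ρ)μ  ⇒  X = (T̂ − (1 − ρ)μ) / ρ
X = (24.976 − 0.372 × 30) / 0.628 = (24.976 − 11.160) / 0.628 = 13.816 / 0.628 = 22.000

22.0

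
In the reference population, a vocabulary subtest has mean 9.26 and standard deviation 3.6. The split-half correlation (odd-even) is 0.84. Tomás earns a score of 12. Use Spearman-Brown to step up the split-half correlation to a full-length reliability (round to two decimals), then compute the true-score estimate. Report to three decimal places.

Spearman-Brown: ρ = 2r/(1 + r) = 2(0.84)/(1 + 0.84) = 1.680/1.84 = 0.9130 → 0.91
Kelley's formula gives T̂ = 0.91·12 + 0.09·9.26 = 10.92 + 0.8334 = 11.7534.

11.753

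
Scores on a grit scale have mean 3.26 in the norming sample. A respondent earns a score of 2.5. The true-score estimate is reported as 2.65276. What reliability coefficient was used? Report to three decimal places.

0.799

T̂ = ρX + (1 − ρ)μ  ⇒  T̂ − μ = ρ(X − μ)
ρ = (T̂ − μ)/(X − μ) = (2.65276 − 3.26) / (2.5 − 3.26) = -0.60724 / -0.76 = 0.79900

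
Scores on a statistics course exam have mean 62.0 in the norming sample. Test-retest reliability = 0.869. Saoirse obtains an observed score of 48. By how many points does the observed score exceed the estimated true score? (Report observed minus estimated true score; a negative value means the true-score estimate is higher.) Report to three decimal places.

-1.834

Weight the observed score by reliability and the mean by (1 − reliability): T̂ = 0.869·48 + 0.131·62.0 = 41.712 + 8.1220 = 49.83400.
X − T̂ = 48 − 49.8340 = -1.8340 → -1.834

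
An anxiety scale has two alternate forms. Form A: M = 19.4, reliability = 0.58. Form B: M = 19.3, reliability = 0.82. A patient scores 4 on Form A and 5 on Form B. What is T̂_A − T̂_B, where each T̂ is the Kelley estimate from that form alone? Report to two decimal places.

T̂_A = 0.58(4) + 0.42(19.4) = 10.4680
T̂_B = 0.82(5) + 0.18(19.3) = 7.5740
T̂_A − T̂_B = 2.8940

2.89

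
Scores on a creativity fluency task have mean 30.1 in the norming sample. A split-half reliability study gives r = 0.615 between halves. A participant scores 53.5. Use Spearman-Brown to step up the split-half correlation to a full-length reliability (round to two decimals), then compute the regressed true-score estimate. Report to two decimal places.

47.88

Spearman-Brown: ρ = 2r/(1 + r) = 2(0.615)/(1 + 0.615) = 1.2300/1.615 = 0.7616 → 0.76
Regress the observed score toward the mean by the unreliability: T̂ = 0.76·53.5 + 0.24·30.1 = 40.660 + 7.224 = 47.884.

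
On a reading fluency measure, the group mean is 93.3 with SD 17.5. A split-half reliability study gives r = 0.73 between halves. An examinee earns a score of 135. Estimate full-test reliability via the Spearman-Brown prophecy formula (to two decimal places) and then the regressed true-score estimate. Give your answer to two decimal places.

Spearman-Brown: ρ = 2r/(1 + r) = 2(0.73)/(1 + 0.73) = 1.460/1.73 = 0.8439 → 0.84
T̂ = 0.84(135) + 0.16(93.3) = 113.40 + 14.928 = 128.328 → 128.33

128.33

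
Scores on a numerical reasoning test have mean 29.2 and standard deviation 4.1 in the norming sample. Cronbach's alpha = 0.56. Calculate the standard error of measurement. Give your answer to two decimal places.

SEM = SD · √(1 − ρ) = 4.1 × √0.44 = 4.1 × 0.6633 = 2.720

2.72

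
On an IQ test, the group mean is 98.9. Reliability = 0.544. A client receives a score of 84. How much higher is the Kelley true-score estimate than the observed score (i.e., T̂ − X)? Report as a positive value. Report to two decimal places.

6.79

T̂ = 0.544(84) + 0.456(98.9) = 45.696 + 45.0984 = 90.7944 → 90.794
T̂ − X = 90.794 − 84 = 6.794 → 6.79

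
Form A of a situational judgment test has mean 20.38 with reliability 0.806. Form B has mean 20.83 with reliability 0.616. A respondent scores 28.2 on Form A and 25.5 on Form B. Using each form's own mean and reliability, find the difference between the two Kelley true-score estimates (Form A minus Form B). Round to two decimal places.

2.98

T̂_A = 0.806(28.2) + 0.194(20.38) = 26.6829
T̂_B = 0.616(25.5) + 0.384(20.83) = 23.7067
T̂_A − T̂_B = 2.9762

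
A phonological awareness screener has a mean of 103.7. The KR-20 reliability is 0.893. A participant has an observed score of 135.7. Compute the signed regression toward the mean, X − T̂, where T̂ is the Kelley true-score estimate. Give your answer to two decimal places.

3.42

T̂ = ρX + (1 − ρ)μ
  = 0.893 × 135.7 + 0.107 × 103.7
  = 121.1801 + 11.0959
  = 132.2760
  ≈ 132.276
X − T̂ = 135.7 − 132.276 = 3.424 → 3.42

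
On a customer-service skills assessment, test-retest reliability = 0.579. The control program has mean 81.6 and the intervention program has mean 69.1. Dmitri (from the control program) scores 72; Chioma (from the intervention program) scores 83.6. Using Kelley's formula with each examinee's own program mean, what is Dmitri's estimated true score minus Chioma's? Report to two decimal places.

T̂_Dmitri = 0.579(72) + 0.421(81.6) = 76.0416
T̂_Chioma = 0.579(83.6) + 0.421(69.1) = 77.4955
Difference = 76.0416 − 77.4955 = -1.4539

-1.45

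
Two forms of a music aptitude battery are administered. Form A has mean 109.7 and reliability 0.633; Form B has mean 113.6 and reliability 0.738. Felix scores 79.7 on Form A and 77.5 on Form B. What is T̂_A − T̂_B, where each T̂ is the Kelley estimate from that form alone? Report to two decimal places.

3.75

T̂_A = 0.633(79.7) + 0.367(109.7) = 90.7100
T̂_B = 0.738(77.5) + 0.262(113.6) = 86.9582
T̂_A − T̂_B = 3.7518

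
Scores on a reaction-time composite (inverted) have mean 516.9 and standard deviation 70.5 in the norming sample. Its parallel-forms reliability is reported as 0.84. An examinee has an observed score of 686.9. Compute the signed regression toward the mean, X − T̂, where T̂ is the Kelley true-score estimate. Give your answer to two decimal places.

27.20

T̂ = 0.84(686.9) + 0.16(516.9) = 576.996 + 82.704 = 659.7000 → 659.700
X − T̂ = 686.9 − 659.700 = 27.200 → 27.20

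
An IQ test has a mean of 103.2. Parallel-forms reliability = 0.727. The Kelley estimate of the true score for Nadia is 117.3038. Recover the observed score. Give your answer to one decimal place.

T̂ = ρX + (1 − ρ)μ  ⇒  X = (T̂ − (1 − ρ)μ) / ρ
X = (117.3038 − 0.273 × 103.2) / 0.727 = (117.3038 − 28.1736) / 0.727 = 89.1302 / 0.727 = 122.600

122.6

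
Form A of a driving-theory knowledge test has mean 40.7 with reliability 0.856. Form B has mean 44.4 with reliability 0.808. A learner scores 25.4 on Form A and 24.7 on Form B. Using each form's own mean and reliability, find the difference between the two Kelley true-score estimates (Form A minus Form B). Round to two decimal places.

T̂_A = 0.856(25.4) + 0.144(40.7) = 27.6032
T̂_B = 0.808(24.7) + 0.192(44.4) = 28.4824
T̂_A − T̂_B = -0.8792

-0.88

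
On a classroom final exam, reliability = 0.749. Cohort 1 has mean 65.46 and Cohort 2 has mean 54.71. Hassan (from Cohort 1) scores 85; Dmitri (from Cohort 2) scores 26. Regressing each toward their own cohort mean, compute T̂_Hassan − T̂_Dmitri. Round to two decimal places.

46.89

T̂_Hassan = 0.749(85) + 0.251(65.46) = 80.0955
T̂_Dmitri = 0.749(26) + 0.251(54.71) = 33.2062
Difference = 80.0955 − 33.2062 = 46.8893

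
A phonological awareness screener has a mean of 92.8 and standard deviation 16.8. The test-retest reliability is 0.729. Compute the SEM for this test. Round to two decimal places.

8.75

SEM = SD · √(1 − ρ) = 16.8 × √0.271 = 16.8 × 0.5206 = 8.746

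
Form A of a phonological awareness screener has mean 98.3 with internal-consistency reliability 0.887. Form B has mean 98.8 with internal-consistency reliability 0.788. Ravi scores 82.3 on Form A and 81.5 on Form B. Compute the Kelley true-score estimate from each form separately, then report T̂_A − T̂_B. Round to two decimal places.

-1.06

T̂_A = 0.887(82.3) + 0.113(98.3) = 84.1080
T̂_B = 0.788(81.5) + 0.212(98.8) = 85.1676
T̂_A − T̂_B = -1.0596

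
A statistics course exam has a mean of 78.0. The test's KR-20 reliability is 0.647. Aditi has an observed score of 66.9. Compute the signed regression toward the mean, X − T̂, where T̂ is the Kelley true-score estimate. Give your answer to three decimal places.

-3.918

T̂ = ρX + (1 − ρ)μ
  = 0.647 × 66.9 + 0.353 × 78.0
  = 43.2843 + 27.5340
  = 70.81830
  ≈ 70.8183
X − T̂ = 66.9 − 70.8183 = -3.9183 → -3.918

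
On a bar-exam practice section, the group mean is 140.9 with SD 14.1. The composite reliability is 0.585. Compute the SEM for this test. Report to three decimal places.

SEM = SD · √(1 − ρ) = 14.1 × √0.415 = 14.1 × 0.6442 = 9.0833

9.083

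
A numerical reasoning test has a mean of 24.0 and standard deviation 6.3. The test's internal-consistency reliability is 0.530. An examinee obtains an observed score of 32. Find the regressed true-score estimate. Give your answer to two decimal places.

28.24

T̂ = ρX + (1 − ρ)μ
  = 0.530 × 32 + 0.470 × 24.0
  = 16.960 + 11.2800
  = 28.240
  ≈ 28.24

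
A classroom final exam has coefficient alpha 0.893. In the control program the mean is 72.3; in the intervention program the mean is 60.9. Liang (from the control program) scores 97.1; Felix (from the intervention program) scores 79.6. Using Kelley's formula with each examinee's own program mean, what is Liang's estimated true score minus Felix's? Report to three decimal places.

16.847

T̂_Liang = 0.893(97.1) + 0.107(72.3) = 94.44640
T̂_Felix = 0.893(79.6) + 0.107(60.9) = 77.59910
Difference = 94.44640 − 77.59910 = 16.84730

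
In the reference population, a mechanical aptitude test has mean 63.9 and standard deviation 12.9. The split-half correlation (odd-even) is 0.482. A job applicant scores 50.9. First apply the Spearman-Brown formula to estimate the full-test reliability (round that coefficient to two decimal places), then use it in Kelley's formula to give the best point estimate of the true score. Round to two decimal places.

55.45

Spearman-Brown: ρ = 2r/(1 + r) = 2(0.482)/(1 + 0.482) = 0.9640/1.482 = 0.6505 → 0.65
Weight the observed score by reliability and the mean by (1 − reliability): T̂ = 0.65·50.9 + 0.35·63.9 = 33.085 + 22.365 = 55.450.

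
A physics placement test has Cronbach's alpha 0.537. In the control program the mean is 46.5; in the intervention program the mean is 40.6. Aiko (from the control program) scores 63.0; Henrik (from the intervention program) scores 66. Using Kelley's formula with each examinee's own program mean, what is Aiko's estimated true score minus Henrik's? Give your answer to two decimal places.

1.12

T̂_Aiko = 0.537(63.0) + 0.463(46.5) = 55.3605
T̂_Henrik = 0.537(66) + 0.463(40.6) = 54.2398
Difference = 55.3605 − 54.2398 = 1.1207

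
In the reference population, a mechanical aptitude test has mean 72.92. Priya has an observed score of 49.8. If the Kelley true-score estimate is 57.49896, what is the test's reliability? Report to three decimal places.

T̂ = ρX + (1 − ρ)μ  ⇒  T̂ − μ = ρ(X − μ)
ρ = (T̂ − μ)/(X − μ) = (57.49896 − 72.92) / (49.8 − 72.92) = -15.42104 / -23.12 = 0.66700

0.667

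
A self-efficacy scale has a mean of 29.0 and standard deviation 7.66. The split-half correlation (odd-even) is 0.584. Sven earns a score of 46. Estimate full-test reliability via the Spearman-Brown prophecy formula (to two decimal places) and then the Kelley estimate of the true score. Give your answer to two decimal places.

41.58

Spearman-Brown: ρ = 2r/(1 + r) = 2(0.584)/(1 + 0.584) = 1.1680/1.584 = 0.7374 → 0.74
Kelley's formula gives T̂ = 0.74·46 + 0.26·29.0 = 34.04 + 7.540 = 41.580.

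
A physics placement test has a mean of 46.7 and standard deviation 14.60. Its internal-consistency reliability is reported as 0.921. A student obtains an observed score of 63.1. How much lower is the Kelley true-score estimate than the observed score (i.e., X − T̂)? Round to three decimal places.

1.296

Regress the observed score toward the mean by the unreliability: T̂ = 0.921·63.1 + 0.079·46.7 = 58.1151 + 3.6893 = 61.80440.
X − T̂ = 63.1 − 61.8044 = 1.2956 → 1.296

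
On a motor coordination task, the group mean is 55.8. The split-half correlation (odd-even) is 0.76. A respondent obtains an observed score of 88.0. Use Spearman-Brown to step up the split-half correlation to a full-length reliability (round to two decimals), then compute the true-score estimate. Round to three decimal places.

Spearman-Brown: ρ = 2r/(1 + r) = 2(0.76)/(1 + 0.76) = 1.520/1.76 = 0.8636 → 0.86
T̂ = 0.86(88.0) + 0.14(55.8) = 75.680 + 7.812 = 83.4920 → 83.492

83.492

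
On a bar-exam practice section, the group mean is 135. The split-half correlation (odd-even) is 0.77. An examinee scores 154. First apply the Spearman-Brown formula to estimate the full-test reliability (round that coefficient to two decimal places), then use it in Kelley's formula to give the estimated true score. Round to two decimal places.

151.53

Spearman-Brown: ρ = 2r/(1 + r) = 2(0.77)/(1 + 0.77) = 1.540/1.77 = 0.8701 → 0.87
Weight the observed score by reliability and the mean by (1 − reliability): T̂ = 0.87·154 + 0.13·135 = 133.98 + 17.55 = 151.530.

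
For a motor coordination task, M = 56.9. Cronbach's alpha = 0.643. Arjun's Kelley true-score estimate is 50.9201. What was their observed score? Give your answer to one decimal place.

47.6

T̂ = ρX + (1 − ρ)μ  ⇒  X = (T̂ − (1 − ρ)μ) / ρ
X = (50.9201 − 0.357 × 56.9) / 0.643 = (50.9201 − 20.3133) / 0.643 = 30.6068 / 0.643 = 47.600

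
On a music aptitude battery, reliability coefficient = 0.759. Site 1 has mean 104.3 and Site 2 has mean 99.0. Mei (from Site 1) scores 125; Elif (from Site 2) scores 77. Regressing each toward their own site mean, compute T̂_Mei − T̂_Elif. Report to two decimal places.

37.71

T̂_Mei = 0.759(125) + 0.241(104.3) = 120.0113
T̂_Elif = 0.759(77) + 0.241(99.0) = 82.3020
Difference = 120.0113 − 82.3020 = 37.7093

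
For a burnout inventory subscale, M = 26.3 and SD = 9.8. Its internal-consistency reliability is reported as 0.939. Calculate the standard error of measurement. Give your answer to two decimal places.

2.42

SEM = SD · √(1 − ρ) = 9.8 × √0.061 = 9.8 × 0.2470 = 2.420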